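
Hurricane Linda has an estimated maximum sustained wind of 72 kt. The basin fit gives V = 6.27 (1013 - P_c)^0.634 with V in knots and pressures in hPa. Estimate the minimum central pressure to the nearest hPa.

ΔP = (V / 6.27)^(1/0.634) = (72/6.27)^1.577.
72/6.27 = 11.483; 11.483^1.577 ≈ 46.99 hPa.
P_c = 1013 − 46.99 = 966.01 ≈ 966 hPa.

966 hPa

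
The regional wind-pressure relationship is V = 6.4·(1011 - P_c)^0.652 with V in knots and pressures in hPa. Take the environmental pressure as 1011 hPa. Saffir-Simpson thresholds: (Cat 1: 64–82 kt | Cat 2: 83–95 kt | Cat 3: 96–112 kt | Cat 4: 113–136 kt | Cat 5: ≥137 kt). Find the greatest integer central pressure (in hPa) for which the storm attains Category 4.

929 hPa

Category 4 begins at V = 113 kt.
Required ΔP = (113/6.4)^(1/0.652) = 17.656^1.534 ≈ 81.74 hPa.
P_c ≤ 1011 − 81.74 = 929.26, so the highest integer P_c is 929 hPa.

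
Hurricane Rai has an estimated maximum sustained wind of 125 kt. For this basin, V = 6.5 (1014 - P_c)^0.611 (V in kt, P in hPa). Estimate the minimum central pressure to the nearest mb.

ΔP = (V / 6.5)^(1/0.611) = (125/6.5)^1.637.
125/6.5 = 19.231; 19.231^1.637 ≈ 126.32 mb.
P_c = 1014 − 126.32 = 887.68 ≈ 888 mb.

888 mb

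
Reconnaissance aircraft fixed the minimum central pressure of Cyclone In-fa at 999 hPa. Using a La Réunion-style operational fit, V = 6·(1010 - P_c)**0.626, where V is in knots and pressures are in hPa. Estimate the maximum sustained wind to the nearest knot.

27 kt

ΔP = 1010 − 999 = 11 hPa.
11^0.626 ≈ 4.487.
V ≈ 6 × 4.487 ≈ 26.9 kt.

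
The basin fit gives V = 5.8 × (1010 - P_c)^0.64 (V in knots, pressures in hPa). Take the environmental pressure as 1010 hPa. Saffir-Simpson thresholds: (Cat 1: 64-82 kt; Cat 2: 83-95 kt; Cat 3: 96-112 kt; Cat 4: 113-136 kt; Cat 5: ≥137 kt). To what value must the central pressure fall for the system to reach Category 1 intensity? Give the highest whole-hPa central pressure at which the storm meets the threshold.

Category 1 begins at V = 64 kt.
Required ΔP = (64/5.8)^(1/0.64) = 11.034^1.562 ≈ 42.59 hPa.
P_c ≤ 1010 − 42.59 = 967.41, so the highest integer P_c is 967 hPa.

967 hPa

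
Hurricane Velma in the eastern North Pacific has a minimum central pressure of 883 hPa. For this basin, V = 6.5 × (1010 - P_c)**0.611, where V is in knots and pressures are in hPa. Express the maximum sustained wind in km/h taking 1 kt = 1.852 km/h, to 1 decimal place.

232.3 km/h

ΔP = 1010 − 883 = 127 hPa.
V ≈ 6.5 × 127^0.611 = 6.5 × 19.294 ≈ 125.412 kt.
125.412 × 1.852 ≈ 232.26 km/h → 232.3 km/h.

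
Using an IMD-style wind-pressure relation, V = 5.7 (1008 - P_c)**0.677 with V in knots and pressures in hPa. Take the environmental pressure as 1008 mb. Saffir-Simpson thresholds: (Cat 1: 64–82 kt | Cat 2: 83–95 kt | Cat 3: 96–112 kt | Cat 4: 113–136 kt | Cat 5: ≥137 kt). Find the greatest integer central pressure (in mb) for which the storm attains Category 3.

943 mb

Category 3 begins at V = 96 kt.
Required ΔP = (96/5.7)^(1/0.677) = 16.842^1.477 ≈ 64.79 mb.
P_c ≤ 1008 − 64.79 = 943.21, so the highest integer P_c is 943 mb.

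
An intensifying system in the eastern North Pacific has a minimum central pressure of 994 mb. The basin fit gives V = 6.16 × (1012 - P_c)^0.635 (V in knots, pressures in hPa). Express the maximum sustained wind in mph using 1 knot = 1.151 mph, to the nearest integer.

ΔP = 1012 − 994 = 18 mb.
V ≈ 6.16 × 18^0.635 = 6.16 × 6.268 ≈ 38.608 kt.
38.608 × 1.151 ≈ 44.44 mph → 44 mph.

44 mph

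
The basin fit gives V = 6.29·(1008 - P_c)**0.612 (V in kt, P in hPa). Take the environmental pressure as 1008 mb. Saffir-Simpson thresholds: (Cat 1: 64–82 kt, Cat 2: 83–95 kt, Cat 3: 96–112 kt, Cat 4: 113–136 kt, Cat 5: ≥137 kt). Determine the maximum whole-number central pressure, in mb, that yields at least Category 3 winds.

Category 3 begins at V = 96 kt.
Required ΔP = (96/6.29)^(1/0.612) = 15.262^1.634 ≈ 85.91 mb.
P_c ≤ 1008 − 85.91 = 922.09, so the highest integer P_c is 922 mb.

922 mb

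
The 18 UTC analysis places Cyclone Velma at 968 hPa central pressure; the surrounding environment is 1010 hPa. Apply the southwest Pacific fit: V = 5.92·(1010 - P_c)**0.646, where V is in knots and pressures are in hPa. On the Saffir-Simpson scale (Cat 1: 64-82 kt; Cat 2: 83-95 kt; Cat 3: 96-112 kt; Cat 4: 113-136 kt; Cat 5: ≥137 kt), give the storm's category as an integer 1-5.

ΔP = 1010 − 968 = 42 hPa.
V ≈ 5.92 × 42^0.646 = 5.92 × 11.18 ≈ 66 kt.
66 kt falls in the Category 1 band.

1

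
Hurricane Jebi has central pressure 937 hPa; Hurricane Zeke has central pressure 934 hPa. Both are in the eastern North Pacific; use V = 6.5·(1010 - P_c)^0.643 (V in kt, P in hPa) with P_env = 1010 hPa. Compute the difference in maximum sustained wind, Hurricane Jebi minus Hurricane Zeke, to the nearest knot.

Hurricane Jebi: ΔP = 73; V ≈ 6.5 × 73^0.643 ≈ 102.57 kt.
Hurricane Zeke: ΔP = 76; V ≈ 6.5 × 76^0.643 ≈ 105.26 kt.
Difference ≈ 102.57 − 105.26 = -2.69 → -3 kt.

-3 kt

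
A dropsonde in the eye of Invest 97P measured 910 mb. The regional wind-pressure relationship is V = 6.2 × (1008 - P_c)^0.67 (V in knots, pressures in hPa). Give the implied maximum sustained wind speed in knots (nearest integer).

134 kt

ΔP = 1008 − 910 = 98 mb.
98^0.67 ≈ 21.583.
V ≈ 6.2 × 21.583 ≈ 133.8 kt.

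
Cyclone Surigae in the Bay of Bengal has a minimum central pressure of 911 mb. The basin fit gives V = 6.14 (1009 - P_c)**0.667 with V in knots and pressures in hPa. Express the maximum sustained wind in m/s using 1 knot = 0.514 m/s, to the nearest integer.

ΔP = 1009 − 911 = 98 mb.
V ≈ 6.14 × 98^0.667 = 6.14 × 21.289 ≈ 130.712 kt.
130.712 × 0.514 ≈ 67.19 m/s → 67 m/s.

67 m/s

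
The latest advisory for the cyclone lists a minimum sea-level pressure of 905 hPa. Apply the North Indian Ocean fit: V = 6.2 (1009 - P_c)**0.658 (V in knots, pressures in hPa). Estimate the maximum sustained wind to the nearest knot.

132 kt

ΔP = 1009 − 905 = 104 hPa.
104^0.658 ≈ 21.243.
V ≈ 6.2 × 21.243 ≈ 131.7 kt.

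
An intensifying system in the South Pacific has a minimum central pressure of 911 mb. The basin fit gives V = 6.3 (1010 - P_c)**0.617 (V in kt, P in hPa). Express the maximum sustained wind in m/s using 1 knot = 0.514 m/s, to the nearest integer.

55 m/s

ΔP = 1010 − 911 = 99 mb.
V ≈ 6.3 × 99^0.617 = 6.3 × 17.034 ≈ 107.312 kt.
107.312 × 0.514 ≈ 55.16 m/s → 55 m/s.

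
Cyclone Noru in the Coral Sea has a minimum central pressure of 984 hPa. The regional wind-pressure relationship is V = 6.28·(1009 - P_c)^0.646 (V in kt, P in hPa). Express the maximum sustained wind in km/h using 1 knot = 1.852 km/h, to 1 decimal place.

ΔP = 1009 − 984 = 25 hPa.
V ≈ 6.28 × 25^0.646 = 6.28 × 8.000 ≈ 50.238 kt.
50.238 × 1.852 ≈ 93.04 km/h → 93.0 km/h.

93.0 km/h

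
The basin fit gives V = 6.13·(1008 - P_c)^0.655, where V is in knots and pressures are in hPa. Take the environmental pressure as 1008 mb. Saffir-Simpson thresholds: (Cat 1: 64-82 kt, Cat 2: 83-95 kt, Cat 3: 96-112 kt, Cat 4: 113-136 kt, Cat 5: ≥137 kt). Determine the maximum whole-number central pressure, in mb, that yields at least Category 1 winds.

972 mb

Category 1 begins at V = 64 kt.
Required ΔP = (64/6.13)^(1/0.655) = 10.440^1.527 ≈ 35.92 mb.
P_c ≤ 1008 − 35.92 = 972.08, so the highest integer P_c is 972 mb.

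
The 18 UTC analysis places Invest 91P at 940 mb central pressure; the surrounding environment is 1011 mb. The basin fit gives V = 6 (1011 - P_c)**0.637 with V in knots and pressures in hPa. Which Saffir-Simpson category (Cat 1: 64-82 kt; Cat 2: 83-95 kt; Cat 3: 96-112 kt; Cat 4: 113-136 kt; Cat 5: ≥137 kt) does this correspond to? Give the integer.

ΔP = 1011 − 940 = 71 mb.
V ≈ 6 × 71^0.637 = 6 × 15.11 ≈ 91 kt.
91 kt falls in the Category 2 band.

2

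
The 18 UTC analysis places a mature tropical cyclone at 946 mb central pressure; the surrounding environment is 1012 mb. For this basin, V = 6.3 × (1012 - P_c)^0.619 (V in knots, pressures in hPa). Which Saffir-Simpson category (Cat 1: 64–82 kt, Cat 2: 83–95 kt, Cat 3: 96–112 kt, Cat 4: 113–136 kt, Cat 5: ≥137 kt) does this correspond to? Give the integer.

ΔP = 1012 − 946 = 66 mb.
V ≈ 6.3 × 66^0.619 = 6.3 × 13.38 ≈ 84 kt.
84 kt falls in the Category 2 band.

2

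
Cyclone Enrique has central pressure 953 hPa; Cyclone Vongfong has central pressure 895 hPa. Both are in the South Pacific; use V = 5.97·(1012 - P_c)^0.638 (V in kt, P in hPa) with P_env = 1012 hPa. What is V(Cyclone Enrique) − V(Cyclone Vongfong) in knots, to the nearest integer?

Cyclone Enrique: ΔP = 59; V ≈ 5.97 × 59^0.638 ≈ 80.50 kt.
Cyclone Vongfong: ΔP = 117; V ≈ 5.97 × 117^0.638 ≈ 124.59 kt.
Difference ≈ 80.50 − 124.59 = -44.09 → -44 kt.

-44 kt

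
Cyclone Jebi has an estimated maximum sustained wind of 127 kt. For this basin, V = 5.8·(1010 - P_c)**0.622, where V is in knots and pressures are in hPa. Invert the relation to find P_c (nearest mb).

ΔP = (V / 5.8)^(1/0.622) = (127/5.8)^1.608.
127/5.8 = 21.897; 21.897^1.608 ≈ 142.87 mb.
P_c = 1010 − 142.87 = 867.13 ≈ 867 mb.

867 mb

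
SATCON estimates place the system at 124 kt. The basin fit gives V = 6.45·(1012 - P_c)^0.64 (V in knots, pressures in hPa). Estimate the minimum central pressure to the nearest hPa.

911 hPa

ΔP = (V / 6.45)^(1/0.64) = (124/6.45)^1.562.
124/6.45 = 19.225; 19.225^1.562 ≈ 101.40 hPa.
P_c = 1012 − 101.40 = 910.60 ≈ 911 hPa.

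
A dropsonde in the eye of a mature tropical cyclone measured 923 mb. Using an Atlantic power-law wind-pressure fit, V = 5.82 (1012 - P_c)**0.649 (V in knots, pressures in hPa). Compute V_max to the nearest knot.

ΔP = 1012 − 923 = 89 mb.
89^0.649 ≈ 18.414.
V ≈ 5.82 × 18.414 ≈ 107.2 kt.

107 kt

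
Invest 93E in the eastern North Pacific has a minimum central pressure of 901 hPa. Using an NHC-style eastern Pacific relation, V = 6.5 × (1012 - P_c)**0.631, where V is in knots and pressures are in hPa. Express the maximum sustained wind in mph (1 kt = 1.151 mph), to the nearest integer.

146 mph

ΔP = 1012 − 901 = 111 hPa.
V ≈ 6.5 × 111^0.631 = 6.5 × 19.525 ≈ 126.915 kt.
126.915 × 1.151 ≈ 146.08 mph → 146 mph.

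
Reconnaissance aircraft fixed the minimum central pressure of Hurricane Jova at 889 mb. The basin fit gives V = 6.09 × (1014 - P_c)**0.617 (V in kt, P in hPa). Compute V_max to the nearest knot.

ΔP = 1014 − 889 = 125 mb.
125^0.617 ≈ 19.670.
V ≈ 6.09 × 19.670 ≈ 119.8 kt.

120 kt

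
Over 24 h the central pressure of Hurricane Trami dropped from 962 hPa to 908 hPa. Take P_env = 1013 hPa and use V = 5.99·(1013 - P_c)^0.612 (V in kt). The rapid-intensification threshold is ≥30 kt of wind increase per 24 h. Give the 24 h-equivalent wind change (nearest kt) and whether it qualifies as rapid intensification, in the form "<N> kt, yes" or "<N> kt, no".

V₁: ΔP = 51, V ≈ 5.99 × 51^0.612 ≈ 66.44 kt.
V₂: ΔP = 105, V ≈ 5.99 × 105^0.612 ≈ 103.37 kt.
ΔV over 24 h = 36.93 kt → 24 h equivalent = 36.93 × 24/24 ≈ 36.93 kt.
37 kt ≥ 30 kt ⇒ rapid intensification.

37 kt, yes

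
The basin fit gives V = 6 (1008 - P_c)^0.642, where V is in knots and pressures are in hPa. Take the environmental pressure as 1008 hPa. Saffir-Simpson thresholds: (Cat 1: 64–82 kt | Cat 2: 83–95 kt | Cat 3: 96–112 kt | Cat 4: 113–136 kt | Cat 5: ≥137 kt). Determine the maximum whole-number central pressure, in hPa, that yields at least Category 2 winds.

948 hPa

Category 2 begins at V = 83 kt.
Required ΔP = (83/6)^(1/0.642) = 13.833^1.558 ≈ 59.86 hPa.
P_c ≤ 1008 − 59.86 = 948.14, so the highest integer P_c is 948 hPa.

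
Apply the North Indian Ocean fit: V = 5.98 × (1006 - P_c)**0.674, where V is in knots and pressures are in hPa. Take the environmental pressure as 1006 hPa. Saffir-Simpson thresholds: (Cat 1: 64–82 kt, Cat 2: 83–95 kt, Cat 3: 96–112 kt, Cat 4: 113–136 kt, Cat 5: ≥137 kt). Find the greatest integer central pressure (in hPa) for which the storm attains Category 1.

972 hPa

Category 1 begins at V = 64 kt.
Required ΔP = (64/5.98)^(1/0.674) = 10.702^1.484 ≈ 33.68 hPa.
P_c ≤ 1006 − 33.68 = 972.32, so the highest integer P_c is 972 hPa.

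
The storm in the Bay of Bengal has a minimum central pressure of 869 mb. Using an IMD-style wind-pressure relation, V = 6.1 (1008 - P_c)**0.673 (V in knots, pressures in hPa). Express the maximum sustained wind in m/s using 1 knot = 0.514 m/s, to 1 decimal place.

86.8 m/s

ΔP = 1008 − 869 = 139 mb.
V ≈ 6.1 × 139^0.673 = 6.1 × 27.685 ≈ 168.880 kt.
168.880 × 0.514 ≈ 86.80 m/s → 86.8 m/s.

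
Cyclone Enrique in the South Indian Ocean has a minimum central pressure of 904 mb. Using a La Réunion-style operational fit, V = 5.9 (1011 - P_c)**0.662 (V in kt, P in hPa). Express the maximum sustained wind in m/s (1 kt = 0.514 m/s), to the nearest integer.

ΔP = 1011 − 904 = 107 mb.
V ≈ 5.9 × 107^0.662 = 5.9 × 22.052 ≈ 130.108 kt.
130.108 × 0.514 ≈ 66.88 m/s → 67 m/s.

67 m/s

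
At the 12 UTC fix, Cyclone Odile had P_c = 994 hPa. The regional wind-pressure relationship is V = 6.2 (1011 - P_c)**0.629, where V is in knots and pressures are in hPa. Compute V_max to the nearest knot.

ΔP = 1011 − 994 = 17 hPa.
17^0.629 ≈ 5.942.
V ≈ 6.2 × 5.942 ≈ 36.8 kt.

37 kt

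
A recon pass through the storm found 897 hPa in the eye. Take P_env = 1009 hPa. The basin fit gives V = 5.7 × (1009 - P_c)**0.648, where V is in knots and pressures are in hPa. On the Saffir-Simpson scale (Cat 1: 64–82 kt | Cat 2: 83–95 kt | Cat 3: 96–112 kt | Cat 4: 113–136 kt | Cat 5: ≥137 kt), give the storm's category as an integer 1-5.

ΔP = 1009 − 897 = 112 hPa.
V ≈ 5.7 × 112^0.648 = 5.7 × 21.28 ≈ 121 kt.
121 kt falls in the Category 4 band.

4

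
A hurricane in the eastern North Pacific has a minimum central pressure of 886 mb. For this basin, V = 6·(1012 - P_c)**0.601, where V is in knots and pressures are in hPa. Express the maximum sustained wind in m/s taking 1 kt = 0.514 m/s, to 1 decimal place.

56.4 m/s

ΔP = 1012 − 886 = 126 mb.
V ≈ 6 × 126^0.601 = 6 × 18.295 ≈ 109.768 kt.
109.768 × 0.514 ≈ 56.42 m/s → 56.4 m/s.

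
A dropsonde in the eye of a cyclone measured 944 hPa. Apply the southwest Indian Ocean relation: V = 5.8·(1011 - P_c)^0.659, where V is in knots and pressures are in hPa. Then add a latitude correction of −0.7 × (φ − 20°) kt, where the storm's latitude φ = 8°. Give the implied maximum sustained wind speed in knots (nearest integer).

ΔP = 1011 − 944 = 67 hPa.
67^0.659 ≈ 15.973.
V ≈ 5.8 × 15.973 ≈ 92.6 kt.
Latitude correction: −0.7 × (8 − 20) = 8.4 kt.
Corrected V ≈ 101 kt → 101 kt.

101 kt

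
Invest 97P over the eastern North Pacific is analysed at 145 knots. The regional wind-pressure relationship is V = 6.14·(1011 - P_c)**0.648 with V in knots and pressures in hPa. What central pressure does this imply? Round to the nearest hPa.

ΔP = (V / 6.14)^(1/0.648) = (145/6.14)^1.543.
145/6.14 = 23.616; 23.616^1.543 ≈ 131.56 hPa.
P_c = 1011 − 131.56 = 879.44 ≈ 879 hPa.

879 hPa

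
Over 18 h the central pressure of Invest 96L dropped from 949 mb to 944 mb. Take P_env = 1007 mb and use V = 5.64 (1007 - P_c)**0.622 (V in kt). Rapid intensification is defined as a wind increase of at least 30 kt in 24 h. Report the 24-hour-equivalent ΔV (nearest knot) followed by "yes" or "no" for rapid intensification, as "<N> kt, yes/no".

5 kt, no

V₁: ΔP = 58, V ≈ 5.64 × 58^0.622 ≈ 70.49 kt.
V₂: ΔP = 63, V ≈ 5.64 × 63^0.622 ≈ 74.21 kt.
ΔV over 18 h = 3.72 kt → 24 h equivalent = 3.72 × 24/18 ≈ 4.96 kt.
5 kt < 30 kt ⇒ not rapid intensification.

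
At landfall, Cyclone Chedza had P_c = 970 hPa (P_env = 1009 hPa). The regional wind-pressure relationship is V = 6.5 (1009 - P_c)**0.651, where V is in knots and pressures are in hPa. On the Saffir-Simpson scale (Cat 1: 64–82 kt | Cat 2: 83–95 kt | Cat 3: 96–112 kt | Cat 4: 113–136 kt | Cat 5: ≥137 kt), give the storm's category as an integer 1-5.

1

ΔP = 1009 − 970 = 39 hPa.
V ≈ 6.5 × 39^0.651 = 6.5 × 10.86 ≈ 71 kt.
71 kt falls in the Category 1 band.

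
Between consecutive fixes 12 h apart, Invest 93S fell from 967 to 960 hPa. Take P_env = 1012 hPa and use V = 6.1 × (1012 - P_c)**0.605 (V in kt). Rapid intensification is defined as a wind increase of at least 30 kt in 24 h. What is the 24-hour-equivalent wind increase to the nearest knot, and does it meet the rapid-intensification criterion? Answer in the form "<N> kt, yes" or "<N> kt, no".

V₁: ΔP = 45, V ≈ 6.1 × 45^0.605 ≈ 61.03 kt.
V₂: ΔP = 52, V ≈ 6.1 × 52^0.605 ≈ 66.61 kt.
ΔV over 12 h = 5.58 kt → 24 h equivalent = 5.58 × 24/12 ≈ 11.16 kt.
11 kt < 30 kt ⇒ not rapid intensification.

11 kt, no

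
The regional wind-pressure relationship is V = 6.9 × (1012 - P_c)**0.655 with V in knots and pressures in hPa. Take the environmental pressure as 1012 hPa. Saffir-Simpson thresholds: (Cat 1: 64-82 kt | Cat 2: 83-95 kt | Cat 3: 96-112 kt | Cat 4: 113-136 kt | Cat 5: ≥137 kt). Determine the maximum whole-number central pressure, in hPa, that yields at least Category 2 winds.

967 hPa

Category 2 begins at V = 83 kt.
Required ΔP = (83/6.9)^(1/0.655) = 12.029^1.527 ≈ 44.59 hPa.
P_c ≤ 1012 − 44.59 = 967.41, so the highest integer P_c is 967 hPa.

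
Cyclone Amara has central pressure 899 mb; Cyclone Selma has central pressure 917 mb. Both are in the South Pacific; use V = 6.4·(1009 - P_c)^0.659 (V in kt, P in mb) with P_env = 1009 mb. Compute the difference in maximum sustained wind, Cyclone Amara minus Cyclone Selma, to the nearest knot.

16 kt

Cyclone Amara: ΔP = 110; V ≈ 6.4 × 110^0.659 ≈ 141.73 kt.
Cyclone Selma: ΔP = 92; V ≈ 6.4 × 92^0.659 ≈ 125.98 kt.
Difference ≈ 141.73 − 125.98 = 15.75 → 16 kt.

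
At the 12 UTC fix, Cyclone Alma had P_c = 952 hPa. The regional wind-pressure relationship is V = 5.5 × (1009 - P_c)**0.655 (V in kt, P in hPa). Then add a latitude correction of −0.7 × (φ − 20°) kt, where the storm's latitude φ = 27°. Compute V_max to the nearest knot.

73 kt

ΔP = 1009 − 952 = 57 hPa.
57^0.655 ≈ 14.129.
V ≈ 5.5 × 14.129 ≈ 77.7 kt.
Latitude correction: −0.7 × (27 − 20) = -4.9 kt.
Corrected V ≈ 72.8 kt → 73 kt.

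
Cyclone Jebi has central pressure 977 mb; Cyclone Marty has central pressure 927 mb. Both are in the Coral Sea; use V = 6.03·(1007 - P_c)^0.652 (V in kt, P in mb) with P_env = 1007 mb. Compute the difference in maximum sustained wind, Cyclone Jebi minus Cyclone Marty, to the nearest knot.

-50 kt

Cyclone Jebi: ΔP = 30; V ≈ 6.03 × 30^0.652 ≈ 55.39 kt.
Cyclone Marty: ΔP = 80; V ≈ 6.03 × 80^0.652 ≈ 104.99 kt.
Difference ≈ 55.39 − 104.99 = -49.60 → -50 kt.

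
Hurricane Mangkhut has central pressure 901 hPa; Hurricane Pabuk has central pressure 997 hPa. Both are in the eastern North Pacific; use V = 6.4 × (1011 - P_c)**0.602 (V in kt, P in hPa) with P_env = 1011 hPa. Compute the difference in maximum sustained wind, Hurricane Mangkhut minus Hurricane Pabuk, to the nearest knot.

Hurricane Mangkhut: ΔP = 110; V ≈ 6.4 × 110^0.602 ≈ 108.42 kt.
Hurricane Pabuk: ΔP = 14; V ≈ 6.4 × 14^0.602 ≈ 31.34 kt.
Difference ≈ 108.42 − 31.34 = 77.08 → 77 kt.

77 kt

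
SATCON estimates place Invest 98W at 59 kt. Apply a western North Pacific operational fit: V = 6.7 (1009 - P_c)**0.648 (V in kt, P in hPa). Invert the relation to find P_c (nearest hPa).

980 hPa

ΔP = (V / 6.7)^(1/0.648) = (59/6.7)^1.543.
59/6.7 = 8.806; 8.806^1.543 ≈ 28.71 hPa.
P_c = 1009 − 28.71 = 980.29 ≈ 980 hPa.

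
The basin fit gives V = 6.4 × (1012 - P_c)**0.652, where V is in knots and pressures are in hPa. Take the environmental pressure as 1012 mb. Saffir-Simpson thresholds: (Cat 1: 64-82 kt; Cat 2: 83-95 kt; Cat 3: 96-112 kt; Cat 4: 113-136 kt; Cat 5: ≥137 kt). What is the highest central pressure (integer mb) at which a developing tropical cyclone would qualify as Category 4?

930 mb

Category 4 begins at V = 113 kt.
Required ΔP = (113/6.4)^(1/0.652) = 17.656^1.534 ≈ 81.74 mb.
P_c ≤ 1012 − 81.74 = 930.26, so the highest integer P_c is 930 mb.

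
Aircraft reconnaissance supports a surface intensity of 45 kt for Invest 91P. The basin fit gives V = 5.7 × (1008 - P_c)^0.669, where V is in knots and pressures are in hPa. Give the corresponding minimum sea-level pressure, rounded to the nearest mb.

ΔP = (V / 5.7)^(1/0.669) = (45/5.7)^1.495.
45/5.7 = 7.895; 7.895^1.495 ≈ 21.94 mb.
P_c = 1008 − 21.94 = 986.06 ≈ 986 mb.

986 mb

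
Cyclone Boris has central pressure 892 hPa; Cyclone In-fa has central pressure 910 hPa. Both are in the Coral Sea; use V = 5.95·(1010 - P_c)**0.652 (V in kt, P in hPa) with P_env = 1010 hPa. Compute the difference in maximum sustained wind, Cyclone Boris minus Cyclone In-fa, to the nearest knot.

Cyclone Boris: ΔP = 118; V ≈ 5.95 × 118^0.652 ≈ 133.47 kt.
Cyclone In-fa: ΔP = 100; V ≈ 5.95 × 100^0.652 ≈ 119.82 kt.
Difference ≈ 133.47 − 119.82 = 13.65 → 14 kt.

14 kt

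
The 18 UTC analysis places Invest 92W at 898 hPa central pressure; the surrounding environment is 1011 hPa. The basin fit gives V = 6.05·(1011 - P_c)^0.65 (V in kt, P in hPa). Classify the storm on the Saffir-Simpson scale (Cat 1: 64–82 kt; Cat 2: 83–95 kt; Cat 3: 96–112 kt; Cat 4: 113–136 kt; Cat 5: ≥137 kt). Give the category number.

ΔP = 1011 − 898 = 113 hPa.
V ≈ 6.05 × 113^0.65 = 6.05 × 21.60 ≈ 131 kt.
131 kt falls in the Category 4 band.

4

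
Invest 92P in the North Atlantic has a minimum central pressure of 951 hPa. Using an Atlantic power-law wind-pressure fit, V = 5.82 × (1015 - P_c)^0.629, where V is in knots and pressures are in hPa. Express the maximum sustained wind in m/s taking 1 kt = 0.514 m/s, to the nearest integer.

ΔP = 1015 − 951 = 64 hPa.
V ≈ 5.82 × 64^0.629 = 5.82 × 13.680 ≈ 79.618 kt.
79.618 × 0.514 ≈ 40.92 m/s → 41 m/s.

41 m/s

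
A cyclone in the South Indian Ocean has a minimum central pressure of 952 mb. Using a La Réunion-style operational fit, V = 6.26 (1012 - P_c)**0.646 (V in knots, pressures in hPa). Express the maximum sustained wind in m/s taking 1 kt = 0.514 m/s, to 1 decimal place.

ΔP = 1012 − 952 = 60 mb.
V ≈ 6.26 × 60^0.646 = 6.26 × 14.083 ≈ 88.158 kt.
88.158 × 0.514 ≈ 45.31 m/s → 45.3 m/s.

45.3 m/s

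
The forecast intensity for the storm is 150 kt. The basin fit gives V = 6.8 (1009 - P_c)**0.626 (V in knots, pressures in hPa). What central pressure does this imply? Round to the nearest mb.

ΔP = (V / 6.8)^(1/0.626) = (150/6.8)^1.597.
150/6.8 = 22.059; 22.059^1.597 ≈ 140.05 mb.
P_c = 1009 − 140.05 = 868.95 ≈ 869 mb.

869 mb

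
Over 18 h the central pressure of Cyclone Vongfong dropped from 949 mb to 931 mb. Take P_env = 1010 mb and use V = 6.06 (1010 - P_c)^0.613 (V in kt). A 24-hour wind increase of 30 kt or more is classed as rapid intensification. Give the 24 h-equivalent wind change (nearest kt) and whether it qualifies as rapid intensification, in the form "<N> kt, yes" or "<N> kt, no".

17 kt, no

V₁: ΔP = 61, V ≈ 6.06 × 61^0.613 ≈ 75.31 kt.
V₂: ΔP = 79, V ≈ 6.06 × 79^0.613 ≈ 88.25 kt.
ΔV over 18 h = 12.94 kt → 24 h equivalent = 12.94 × 24/18 ≈ 17.25 kt.
17 kt < 30 kt ⇒ not rapid intensification.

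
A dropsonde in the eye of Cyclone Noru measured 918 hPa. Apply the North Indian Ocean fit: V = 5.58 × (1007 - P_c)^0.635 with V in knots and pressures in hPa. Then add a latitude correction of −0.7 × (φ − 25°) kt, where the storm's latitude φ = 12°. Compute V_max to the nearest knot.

106 kt

ΔP = 1007 − 918 = 89 hPa.
89^0.635 ≈ 17.293.
V ≈ 5.58 × 17.293 ≈ 96.5 kt.
Latitude correction: −0.7 × (12 − 25) = 9.1 kt.
Corrected V ≈ 105.6 kt → 106 kt.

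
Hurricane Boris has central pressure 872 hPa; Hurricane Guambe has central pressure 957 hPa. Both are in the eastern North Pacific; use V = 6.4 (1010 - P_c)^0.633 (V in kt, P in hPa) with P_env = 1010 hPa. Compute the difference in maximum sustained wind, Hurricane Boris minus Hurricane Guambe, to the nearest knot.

66 kt

Hurricane Boris: ΔP = 138; V ≈ 6.4 × 138^0.633 ≈ 144.78 kt.
Hurricane Guambe: ΔP = 53; V ≈ 6.4 × 53^0.633 ≈ 79.00 kt.
Difference ≈ 144.78 − 79.00 = 65.78 → 66 kt.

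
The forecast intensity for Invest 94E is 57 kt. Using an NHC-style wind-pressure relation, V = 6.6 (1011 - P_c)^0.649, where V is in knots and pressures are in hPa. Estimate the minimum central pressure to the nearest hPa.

ΔP = (V / 6.6)^(1/0.649) = (57/6.6)^1.541.
57/6.6 = 8.636; 8.636^1.541 ≈ 27.72 hPa.
P_c = 1011 − 27.72 = 983.28 ≈ 983 hPa.

983 hPa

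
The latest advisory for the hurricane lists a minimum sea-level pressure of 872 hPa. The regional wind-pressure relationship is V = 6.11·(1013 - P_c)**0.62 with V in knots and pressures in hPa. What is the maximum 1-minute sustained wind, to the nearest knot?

ΔP = 1013 − 872 = 141 hPa.
141^0.62 ≈ 21.504.
V ≈ 6.11 × 21.504 ≈ 131.4 kt.

131 kt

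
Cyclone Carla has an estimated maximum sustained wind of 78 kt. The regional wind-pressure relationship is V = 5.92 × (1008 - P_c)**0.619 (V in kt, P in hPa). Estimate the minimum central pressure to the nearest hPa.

944 hPa

ΔP = (V / 5.92)^(1/0.619) = (78/5.92)^1.616.
78/5.92 = 13.176; 13.176^1.616 ≈ 64.42 hPa.
P_c = 1008 − 64.42 = 943.58 ≈ 944 hPa.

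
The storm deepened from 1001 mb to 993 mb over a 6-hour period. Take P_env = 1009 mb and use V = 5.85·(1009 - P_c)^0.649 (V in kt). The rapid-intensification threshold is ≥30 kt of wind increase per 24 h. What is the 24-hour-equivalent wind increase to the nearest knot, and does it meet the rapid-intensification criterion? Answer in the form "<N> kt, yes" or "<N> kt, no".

51 kt, yes

V₁: ΔP = 8, V ≈ 5.85 × 8^0.649 ≈ 22.56 kt.
V₂: ΔP = 16, V ≈ 5.85 × 16^0.649 ≈ 35.37 kt.
ΔV over 6 h = 12.81 kt → 24 h equivalent = 12.81 × 24/6 ≈ 51.24 kt.
51 kt ≥ 30 kt ⇒ rapid intensification.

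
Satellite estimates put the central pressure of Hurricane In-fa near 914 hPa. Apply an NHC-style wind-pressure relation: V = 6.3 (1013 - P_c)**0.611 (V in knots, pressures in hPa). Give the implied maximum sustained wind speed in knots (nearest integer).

104 kt

ΔP = 1013 − 914 = 99 hPa.
99^0.611 ≈ 16.570.
V ≈ 6.3 × 16.570 ≈ 104.4 kt.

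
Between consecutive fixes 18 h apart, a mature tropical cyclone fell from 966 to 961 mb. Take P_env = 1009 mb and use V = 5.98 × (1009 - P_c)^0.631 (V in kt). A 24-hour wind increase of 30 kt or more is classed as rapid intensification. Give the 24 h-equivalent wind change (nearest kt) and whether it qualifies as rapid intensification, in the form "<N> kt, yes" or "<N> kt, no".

6 kt, no

V₁: ΔP = 43, V ≈ 5.98 × 43^0.631 ≈ 64.18 kt.
V₂: ΔP = 48, V ≈ 5.98 × 48^0.631 ≈ 68.80 kt.
ΔV over 18 h = 4.62 kt → 24 h equivalent = 4.62 × 24/18 ≈ 6.16 kt.
6 kt < 30 kt ⇒ not rapid intensification.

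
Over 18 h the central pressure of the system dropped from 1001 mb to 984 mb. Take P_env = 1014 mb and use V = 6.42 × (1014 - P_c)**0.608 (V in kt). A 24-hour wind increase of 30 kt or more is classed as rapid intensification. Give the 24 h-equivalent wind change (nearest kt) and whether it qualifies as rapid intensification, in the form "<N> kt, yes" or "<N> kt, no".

V₁: ΔP = 13, V ≈ 6.42 × 13^0.608 ≈ 30.54 kt.
V₂: ΔP = 30, V ≈ 6.42 × 30^0.608 ≈ 50.77 kt.
ΔV over 18 h = 20.23 kt → 24 h equivalent = 20.23 × 24/18 ≈ 26.97 kt.
27 kt < 30 kt ⇒ not rapid intensification.

27 kt, no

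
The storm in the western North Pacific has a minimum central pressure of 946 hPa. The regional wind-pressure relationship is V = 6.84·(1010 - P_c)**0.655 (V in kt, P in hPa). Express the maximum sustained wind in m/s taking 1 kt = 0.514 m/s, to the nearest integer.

ΔP = 1010 − 946 = 64 hPa.
V ≈ 6.84 × 64^0.655 = 6.84 × 15.242 ≈ 104.257 kt.
104.257 × 0.514 ≈ 53.59 m/s → 54 m/s.

54 m/s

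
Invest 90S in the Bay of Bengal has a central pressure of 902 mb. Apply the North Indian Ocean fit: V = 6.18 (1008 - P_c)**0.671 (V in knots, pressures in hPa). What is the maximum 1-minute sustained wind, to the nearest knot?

141 kt

ΔP = 1008 − 902 = 106 mb.
106^0.671 ≈ 22.855.
V ≈ 6.18 × 22.855 ≈ 141.2 kt.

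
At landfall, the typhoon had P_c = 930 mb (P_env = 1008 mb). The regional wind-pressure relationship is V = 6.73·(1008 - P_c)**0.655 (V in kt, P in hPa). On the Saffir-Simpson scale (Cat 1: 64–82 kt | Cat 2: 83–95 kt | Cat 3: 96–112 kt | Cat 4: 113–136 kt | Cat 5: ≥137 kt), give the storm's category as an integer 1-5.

4

ΔP = 1008 − 930 = 78 mb.
V ≈ 6.73 × 78^0.655 = 6.73 × 17.35 ≈ 117 kt.
117 kt falls in the Category 4 band.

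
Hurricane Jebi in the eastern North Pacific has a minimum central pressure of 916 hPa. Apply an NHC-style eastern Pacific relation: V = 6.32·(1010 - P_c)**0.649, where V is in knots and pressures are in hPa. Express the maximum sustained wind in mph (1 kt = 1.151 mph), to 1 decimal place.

138.8 mph

ΔP = 1010 − 916 = 94 hPa.
V ≈ 6.32 × 94^0.649 = 6.32 × 19.079 ≈ 120.580 kt.
120.580 × 1.151 ≈ 138.79 mph → 138.8 mph.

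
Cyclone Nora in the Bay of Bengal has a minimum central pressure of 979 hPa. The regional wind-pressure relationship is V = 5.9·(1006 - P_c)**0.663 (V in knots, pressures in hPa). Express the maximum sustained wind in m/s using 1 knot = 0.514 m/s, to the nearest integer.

ΔP = 1006 − 979 = 27 hPa.
V ≈ 5.9 × 27^0.663 = 5.9 × 8.892 ≈ 52.462 kt.
52.462 × 0.514 ≈ 26.97 m/s → 27 m/s.

27 m/s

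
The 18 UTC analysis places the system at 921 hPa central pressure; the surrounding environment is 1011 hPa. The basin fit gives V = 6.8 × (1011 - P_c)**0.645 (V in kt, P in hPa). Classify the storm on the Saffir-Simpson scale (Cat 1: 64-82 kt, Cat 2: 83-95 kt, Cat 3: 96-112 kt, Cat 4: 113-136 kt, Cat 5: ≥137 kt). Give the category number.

ΔP = 1011 − 921 = 90 hPa.
V ≈ 6.8 × 90^0.645 = 6.8 × 18.22 ≈ 124 kt.
124 kt falls in the Category 4 band.

4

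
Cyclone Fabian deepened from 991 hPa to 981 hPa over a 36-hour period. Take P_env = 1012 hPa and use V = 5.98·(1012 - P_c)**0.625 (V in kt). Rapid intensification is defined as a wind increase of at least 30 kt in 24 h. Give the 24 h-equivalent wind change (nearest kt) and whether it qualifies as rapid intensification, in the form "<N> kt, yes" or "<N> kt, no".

V₁: ΔP = 21, V ≈ 5.98 × 21^0.625 ≈ 40.09 kt.
V₂: ΔP = 31, V ≈ 5.98 × 31^0.625 ≈ 51.14 kt.
ΔV over 36 h = 11.05 kt → 24 h equivalent = 11.05 × 24/36 ≈ 7.37 kt.
7 kt < 30 kt ⇒ not rapid intensification.

7 kt, no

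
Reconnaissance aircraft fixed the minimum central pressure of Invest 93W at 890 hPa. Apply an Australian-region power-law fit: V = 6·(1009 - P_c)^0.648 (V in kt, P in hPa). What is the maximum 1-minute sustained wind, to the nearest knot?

ΔP = 1009 − 890 = 119 hPa.
119^0.648 ≈ 22.129.
V ≈ 6 × 22.129 ≈ 132.8 kt.

133 kt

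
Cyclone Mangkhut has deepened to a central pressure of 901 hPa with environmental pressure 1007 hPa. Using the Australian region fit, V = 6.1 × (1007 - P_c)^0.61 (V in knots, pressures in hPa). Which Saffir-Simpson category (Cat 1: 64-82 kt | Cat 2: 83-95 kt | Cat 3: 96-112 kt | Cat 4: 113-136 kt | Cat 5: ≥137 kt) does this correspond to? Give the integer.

3

ΔP = 1007 − 901 = 106 hPa.
V ≈ 6.1 × 106^0.61 = 6.1 × 17.20 ≈ 105 kt.
105 kt falls in the Category 3 band.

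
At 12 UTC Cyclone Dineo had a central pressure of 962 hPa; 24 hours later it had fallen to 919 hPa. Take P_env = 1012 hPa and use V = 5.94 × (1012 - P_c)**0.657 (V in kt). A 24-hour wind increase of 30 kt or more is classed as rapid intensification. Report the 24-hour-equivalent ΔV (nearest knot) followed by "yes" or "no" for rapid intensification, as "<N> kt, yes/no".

V₁: ΔP = 50, V ≈ 5.94 × 50^0.657 ≈ 77.63 kt.
V₂: ΔP = 93, V ≈ 5.94 × 93^0.657 ≈ 116.70 kt.
ΔV over 24 h = 39.07 kt → 24 h equivalent = 39.07 × 24/24 ≈ 39.07 kt.
39 kt ≥ 30 kt ⇒ rapid intensification.

39 kt, yes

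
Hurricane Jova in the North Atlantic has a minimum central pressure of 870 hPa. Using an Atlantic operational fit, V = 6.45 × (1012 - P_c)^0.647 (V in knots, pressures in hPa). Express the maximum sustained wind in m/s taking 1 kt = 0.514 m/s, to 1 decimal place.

81.9 m/s

ΔP = 1012 − 870 = 142 hPa.
V ≈ 6.45 × 142^0.647 = 6.45 × 24.691 ≈ 159.254 kt.
159.254 × 0.514 ≈ 81.86 m/s → 81.9 m/s.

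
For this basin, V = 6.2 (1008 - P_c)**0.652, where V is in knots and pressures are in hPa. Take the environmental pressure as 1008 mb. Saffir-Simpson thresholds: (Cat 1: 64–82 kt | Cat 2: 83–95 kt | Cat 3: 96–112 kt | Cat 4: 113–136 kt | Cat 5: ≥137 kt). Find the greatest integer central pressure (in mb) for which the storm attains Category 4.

Category 4 begins at V = 113 kt.
Required ΔP = (113/6.2)^(1/0.652) = 18.226^1.534 ≈ 85.82 mb.
P_c ≤ 1008 − 85.82 = 922.18, so the highest integer P_c is 922 mb.

922 mb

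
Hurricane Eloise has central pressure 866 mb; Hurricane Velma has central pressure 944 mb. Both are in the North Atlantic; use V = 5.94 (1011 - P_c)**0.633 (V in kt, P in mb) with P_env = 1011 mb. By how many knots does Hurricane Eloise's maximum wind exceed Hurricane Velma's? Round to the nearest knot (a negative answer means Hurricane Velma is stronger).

Hurricane Eloise: ΔP = 145; V ≈ 5.94 × 145^0.633 ≈ 138.65 kt.
Hurricane Velma: ΔP = 67; V ≈ 5.94 × 67^0.633 ≈ 85.05 kt.
Difference ≈ 138.65 − 85.05 = 53.60 → 54 kt.

54 kt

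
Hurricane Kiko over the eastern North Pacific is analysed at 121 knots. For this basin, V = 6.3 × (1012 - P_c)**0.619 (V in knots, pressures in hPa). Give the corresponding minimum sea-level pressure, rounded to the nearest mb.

ΔP = (V / 6.3)^(1/0.619) = (121/6.3)^1.616.
121/6.3 = 19.206; 19.206^1.616 ≈ 118.42 mb.
P_c = 1012 − 118.42 = 893.58 ≈ 894 mb.

894 mb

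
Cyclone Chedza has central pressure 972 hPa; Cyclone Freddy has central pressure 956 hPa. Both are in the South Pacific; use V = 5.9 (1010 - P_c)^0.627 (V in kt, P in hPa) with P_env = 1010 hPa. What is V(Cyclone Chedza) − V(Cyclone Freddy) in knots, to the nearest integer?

-14 kt

Cyclone Chedza: ΔP = 38; V ≈ 5.9 × 38^0.627 ≈ 57.73 kt.
Cyclone Freddy: ΔP = 54; V ≈ 5.9 × 54^0.627 ≈ 71.96 kt.
Difference ≈ 57.73 − 71.96 = -14.23 → -14 kt.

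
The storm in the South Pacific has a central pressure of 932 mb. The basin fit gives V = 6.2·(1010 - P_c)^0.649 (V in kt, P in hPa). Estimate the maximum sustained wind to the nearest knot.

105 kt

ΔP = 1010 − 932 = 78 mb.
78^0.649 ≈ 16.903.
V ≈ 6.2 × 16.903 ≈ 104.8 kt.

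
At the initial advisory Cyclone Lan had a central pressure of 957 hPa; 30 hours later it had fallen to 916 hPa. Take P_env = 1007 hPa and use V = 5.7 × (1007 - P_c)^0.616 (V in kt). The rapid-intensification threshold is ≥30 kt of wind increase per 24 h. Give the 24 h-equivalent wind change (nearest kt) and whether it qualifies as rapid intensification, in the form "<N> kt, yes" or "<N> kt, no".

V₁: ΔP = 50, V ≈ 5.7 × 50^0.616 ≈ 63.45 kt.
V₂: ΔP = 91, V ≈ 5.7 × 91^0.616 ≈ 91.76 kt.
ΔV over 30 h = 28.31 kt → 24 h equivalent = 28.31 × 24/30 ≈ 22.65 kt.
23 kt < 30 kt ⇒ not rapid intensification.

23 kt, no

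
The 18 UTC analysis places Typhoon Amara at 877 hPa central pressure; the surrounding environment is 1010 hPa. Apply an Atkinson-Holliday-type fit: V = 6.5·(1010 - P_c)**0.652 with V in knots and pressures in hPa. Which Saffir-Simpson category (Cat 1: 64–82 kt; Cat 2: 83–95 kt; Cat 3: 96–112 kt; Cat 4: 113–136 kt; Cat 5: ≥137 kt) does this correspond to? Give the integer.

ΔP = 1010 − 877 = 133 hPa.
V ≈ 6.5 × 133^0.652 = 6.5 × 24.25 ≈ 158 kt.
158 kt falls in the Category 5 band.

5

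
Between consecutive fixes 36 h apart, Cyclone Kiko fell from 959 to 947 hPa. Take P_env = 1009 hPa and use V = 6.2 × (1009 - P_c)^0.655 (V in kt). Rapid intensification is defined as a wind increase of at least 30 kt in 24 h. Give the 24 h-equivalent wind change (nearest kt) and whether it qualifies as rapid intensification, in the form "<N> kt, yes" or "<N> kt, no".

8 kt, no

V₁: ΔP = 50, V ≈ 6.2 × 50^0.655 ≈ 80.39 kt.
V₂: ΔP = 62, V ≈ 6.2 × 62^0.655 ≈ 92.56 kt.
ΔV over 36 h = 12.17 kt → 24 h equivalent = 12.17 × 24/36 ≈ 8.11 kt.
8 kt < 30 kt ⇒ not rapid intensification.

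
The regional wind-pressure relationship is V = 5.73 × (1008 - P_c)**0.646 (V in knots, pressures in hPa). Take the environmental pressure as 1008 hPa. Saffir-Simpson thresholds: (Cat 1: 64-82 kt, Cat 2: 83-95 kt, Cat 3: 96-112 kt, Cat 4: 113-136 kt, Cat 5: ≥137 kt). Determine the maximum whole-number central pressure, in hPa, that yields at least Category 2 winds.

945 hPa

Category 2 begins at V = 83 kt.
Required ΔP = (83/5.73)^(1/0.646) = 14.485^1.548 ≈ 62.68 hPa.
P_c ≤ 1008 − 62.68 = 945.32, so the highest integer P_c is 945 hPa.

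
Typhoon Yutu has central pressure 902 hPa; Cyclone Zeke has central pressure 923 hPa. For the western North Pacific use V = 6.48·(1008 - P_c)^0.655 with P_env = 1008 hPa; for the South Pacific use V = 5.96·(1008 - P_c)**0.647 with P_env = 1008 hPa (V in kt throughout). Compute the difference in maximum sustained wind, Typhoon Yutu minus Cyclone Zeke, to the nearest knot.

32 kt

Typhoon Yutu: ΔP = 106; V ≈ 6.48 × 106^0.655 ≈ 137.45 kt.
Cyclone Zeke: ΔP = 85; V ≈ 5.96 × 85^0.647 ≈ 105.58 kt.
Difference ≈ 137.45 − 105.58 = 31.87 → 32 kt.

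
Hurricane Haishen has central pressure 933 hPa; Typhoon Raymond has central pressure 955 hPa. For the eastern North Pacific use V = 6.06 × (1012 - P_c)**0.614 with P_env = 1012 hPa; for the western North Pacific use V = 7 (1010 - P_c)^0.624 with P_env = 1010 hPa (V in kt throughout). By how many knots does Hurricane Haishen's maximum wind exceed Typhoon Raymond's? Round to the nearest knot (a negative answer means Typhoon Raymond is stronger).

3 kt

Hurricane Haishen: ΔP = 79; V ≈ 6.06 × 79^0.614 ≈ 88.64 kt.
Typhoon Raymond: ΔP = 55; V ≈ 7 × 55^0.624 ≈ 85.33 kt.
Difference ≈ 88.64 − 85.33 = 3.31 → 3 kt.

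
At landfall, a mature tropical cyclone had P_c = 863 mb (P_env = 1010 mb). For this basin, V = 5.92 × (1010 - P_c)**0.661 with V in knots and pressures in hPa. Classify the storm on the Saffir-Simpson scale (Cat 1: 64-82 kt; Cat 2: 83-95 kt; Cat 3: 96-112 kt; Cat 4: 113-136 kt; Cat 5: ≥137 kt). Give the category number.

5

ΔP = 1010 − 863 = 147 mb.
V ≈ 5.92 × 147^0.661 = 5.92 × 27.08 ≈ 160 kt.
160 kt falls in the Category 5 band.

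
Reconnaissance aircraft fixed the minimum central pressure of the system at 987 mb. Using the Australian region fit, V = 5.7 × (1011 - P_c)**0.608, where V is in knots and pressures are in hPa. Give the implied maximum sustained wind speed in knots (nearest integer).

ΔP = 1011 − 987 = 24 mb.
24^0.608 ≈ 6.905.
V ≈ 5.7 × 6.905 ≈ 39.4 kt.

39 kt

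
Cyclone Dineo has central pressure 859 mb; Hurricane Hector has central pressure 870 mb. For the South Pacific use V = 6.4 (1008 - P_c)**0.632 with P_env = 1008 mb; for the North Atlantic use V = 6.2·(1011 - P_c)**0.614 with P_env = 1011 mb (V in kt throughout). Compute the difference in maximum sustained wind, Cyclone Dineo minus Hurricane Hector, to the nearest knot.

22 kt

Cyclone Dineo: ΔP = 149; V ≈ 6.4 × 149^0.632 ≈ 151.23 kt.
Hurricane Hector: ΔP = 141; V ≈ 6.2 × 141^0.614 ≈ 129.42 kt.
Difference ≈ 151.23 − 129.42 = 21.81 → 22 kt.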